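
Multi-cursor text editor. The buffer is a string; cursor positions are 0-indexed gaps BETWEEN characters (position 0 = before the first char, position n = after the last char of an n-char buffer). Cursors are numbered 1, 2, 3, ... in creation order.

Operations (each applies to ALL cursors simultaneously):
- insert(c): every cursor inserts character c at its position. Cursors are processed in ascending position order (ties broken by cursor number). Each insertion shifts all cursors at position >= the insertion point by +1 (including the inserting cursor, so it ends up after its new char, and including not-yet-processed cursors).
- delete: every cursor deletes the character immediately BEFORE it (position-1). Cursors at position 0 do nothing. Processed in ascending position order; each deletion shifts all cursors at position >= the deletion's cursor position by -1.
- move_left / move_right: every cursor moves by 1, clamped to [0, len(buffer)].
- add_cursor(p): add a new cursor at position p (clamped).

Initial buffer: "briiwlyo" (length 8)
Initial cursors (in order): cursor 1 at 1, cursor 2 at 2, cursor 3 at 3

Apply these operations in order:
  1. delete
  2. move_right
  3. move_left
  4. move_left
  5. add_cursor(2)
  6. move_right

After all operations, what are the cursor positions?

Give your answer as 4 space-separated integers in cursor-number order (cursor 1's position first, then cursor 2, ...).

After op 1 (delete): buffer="iwlyo" (len 5), cursors c1@0 c2@0 c3@0, authorship .....
After op 2 (move_right): buffer="iwlyo" (len 5), cursors c1@1 c2@1 c3@1, authorship .....
After op 3 (move_left): buffer="iwlyo" (len 5), cursors c1@0 c2@0 c3@0, authorship .....
After op 4 (move_left): buffer="iwlyo" (len 5), cursors c1@0 c2@0 c3@0, authorship .....
After op 5 (add_cursor(2)): buffer="iwlyo" (len 5), cursors c1@0 c2@0 c3@0 c4@2, authorship .....
After op 6 (move_right): buffer="iwlyo" (len 5), cursors c1@1 c2@1 c3@1 c4@3, authorship .....

Answer: 1 1 1 3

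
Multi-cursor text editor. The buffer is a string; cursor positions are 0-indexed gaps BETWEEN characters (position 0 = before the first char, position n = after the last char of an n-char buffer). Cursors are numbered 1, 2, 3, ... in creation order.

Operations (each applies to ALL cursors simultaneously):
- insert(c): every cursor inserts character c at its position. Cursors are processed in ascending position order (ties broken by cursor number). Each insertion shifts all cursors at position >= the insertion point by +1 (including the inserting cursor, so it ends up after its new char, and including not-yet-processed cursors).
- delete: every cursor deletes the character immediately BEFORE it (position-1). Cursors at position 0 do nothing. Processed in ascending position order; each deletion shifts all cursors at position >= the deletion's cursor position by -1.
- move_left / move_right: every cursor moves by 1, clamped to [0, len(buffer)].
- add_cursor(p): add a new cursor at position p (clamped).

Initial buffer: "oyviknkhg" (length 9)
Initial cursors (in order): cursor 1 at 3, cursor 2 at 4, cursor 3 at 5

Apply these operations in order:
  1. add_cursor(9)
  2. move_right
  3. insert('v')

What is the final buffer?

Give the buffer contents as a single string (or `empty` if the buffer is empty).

Answer: oyvivkvnvkhgv

Derivation:
After op 1 (add_cursor(9)): buffer="oyviknkhg" (len 9), cursors c1@3 c2@4 c3@5 c4@9, authorship .........
After op 2 (move_right): buffer="oyviknkhg" (len 9), cursors c1@4 c2@5 c3@6 c4@9, authorship .........
After op 3 (insert('v')): buffer="oyvivkvnvkhgv" (len 13), cursors c1@5 c2@7 c3@9 c4@13, authorship ....1.2.3...4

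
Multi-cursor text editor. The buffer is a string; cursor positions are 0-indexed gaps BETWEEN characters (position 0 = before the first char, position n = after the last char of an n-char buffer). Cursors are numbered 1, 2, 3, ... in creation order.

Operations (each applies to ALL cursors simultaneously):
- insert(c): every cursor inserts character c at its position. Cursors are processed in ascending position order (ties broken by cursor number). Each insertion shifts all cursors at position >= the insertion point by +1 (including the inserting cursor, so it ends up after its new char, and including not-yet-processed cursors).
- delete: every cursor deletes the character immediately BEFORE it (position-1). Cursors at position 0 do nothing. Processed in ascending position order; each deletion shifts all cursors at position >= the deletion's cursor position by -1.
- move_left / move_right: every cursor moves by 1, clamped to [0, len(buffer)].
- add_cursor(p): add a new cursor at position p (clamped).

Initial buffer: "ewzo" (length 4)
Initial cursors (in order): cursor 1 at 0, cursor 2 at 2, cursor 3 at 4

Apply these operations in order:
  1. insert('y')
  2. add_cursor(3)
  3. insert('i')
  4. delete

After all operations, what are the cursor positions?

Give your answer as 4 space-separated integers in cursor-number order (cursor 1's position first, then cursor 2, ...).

After op 1 (insert('y')): buffer="yewyzoy" (len 7), cursors c1@1 c2@4 c3@7, authorship 1..2..3
After op 2 (add_cursor(3)): buffer="yewyzoy" (len 7), cursors c1@1 c4@3 c2@4 c3@7, authorship 1..2..3
After op 3 (insert('i')): buffer="yiewiyizoyi" (len 11), cursors c1@2 c4@5 c2@7 c3@11, authorship 11..422..33
After op 4 (delete): buffer="yewyzoy" (len 7), cursors c1@1 c4@3 c2@4 c3@7, authorship 1..2..3

Answer: 1 4 7 3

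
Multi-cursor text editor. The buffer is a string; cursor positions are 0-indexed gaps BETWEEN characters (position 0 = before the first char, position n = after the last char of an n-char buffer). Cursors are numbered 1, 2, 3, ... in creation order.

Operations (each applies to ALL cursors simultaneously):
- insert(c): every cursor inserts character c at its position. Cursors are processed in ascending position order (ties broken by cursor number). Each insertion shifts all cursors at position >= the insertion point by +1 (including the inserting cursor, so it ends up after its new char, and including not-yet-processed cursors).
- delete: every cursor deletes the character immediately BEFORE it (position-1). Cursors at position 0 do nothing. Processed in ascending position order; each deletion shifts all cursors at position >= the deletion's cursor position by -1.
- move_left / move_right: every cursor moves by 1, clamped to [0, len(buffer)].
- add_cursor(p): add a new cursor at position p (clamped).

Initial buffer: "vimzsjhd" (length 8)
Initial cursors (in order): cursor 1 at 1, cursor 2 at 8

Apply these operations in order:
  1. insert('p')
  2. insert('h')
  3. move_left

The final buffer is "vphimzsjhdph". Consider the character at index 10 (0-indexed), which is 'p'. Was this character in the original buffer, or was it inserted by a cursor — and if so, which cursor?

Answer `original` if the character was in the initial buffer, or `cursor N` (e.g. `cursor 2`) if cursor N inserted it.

After op 1 (insert('p')): buffer="vpimzsjhdp" (len 10), cursors c1@2 c2@10, authorship .1.......2
After op 2 (insert('h')): buffer="vphimzsjhdph" (len 12), cursors c1@3 c2@12, authorship .11.......22
After op 3 (move_left): buffer="vphimzsjhdph" (len 12), cursors c1@2 c2@11, authorship .11.......22
Authorship (.=original, N=cursor N): . 1 1 . . . . . . . 2 2
Index 10: author = 2

Answer: cursor 2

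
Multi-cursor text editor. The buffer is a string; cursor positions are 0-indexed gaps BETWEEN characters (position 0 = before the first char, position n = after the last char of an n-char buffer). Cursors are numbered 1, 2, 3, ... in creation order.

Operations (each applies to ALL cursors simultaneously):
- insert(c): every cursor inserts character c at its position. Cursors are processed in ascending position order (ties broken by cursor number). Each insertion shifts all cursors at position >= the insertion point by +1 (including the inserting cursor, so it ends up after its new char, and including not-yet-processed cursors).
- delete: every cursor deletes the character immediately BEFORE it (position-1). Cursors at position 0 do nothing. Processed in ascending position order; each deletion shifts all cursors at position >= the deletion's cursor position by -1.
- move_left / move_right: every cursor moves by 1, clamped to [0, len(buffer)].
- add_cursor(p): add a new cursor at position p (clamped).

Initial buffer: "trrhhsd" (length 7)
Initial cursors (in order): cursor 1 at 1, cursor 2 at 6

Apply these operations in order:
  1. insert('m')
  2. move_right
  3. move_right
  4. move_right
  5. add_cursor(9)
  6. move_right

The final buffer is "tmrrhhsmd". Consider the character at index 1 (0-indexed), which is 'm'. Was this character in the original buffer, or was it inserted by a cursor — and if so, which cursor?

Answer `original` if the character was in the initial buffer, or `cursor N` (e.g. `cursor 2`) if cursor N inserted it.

After op 1 (insert('m')): buffer="tmrrhhsmd" (len 9), cursors c1@2 c2@8, authorship .1.....2.
After op 2 (move_right): buffer="tmrrhhsmd" (len 9), cursors c1@3 c2@9, authorship .1.....2.
After op 3 (move_right): buffer="tmrrhhsmd" (len 9), cursors c1@4 c2@9, authorship .1.....2.
After op 4 (move_right): buffer="tmrrhhsmd" (len 9), cursors c1@5 c2@9, authorship .1.....2.
After op 5 (add_cursor(9)): buffer="tmrrhhsmd" (len 9), cursors c1@5 c2@9 c3@9, authorship .1.....2.
After op 6 (move_right): buffer="tmrrhhsmd" (len 9), cursors c1@6 c2@9 c3@9, authorship .1.....2.
Authorship (.=original, N=cursor N): . 1 . . . . . 2 .
Index 1: author = 1

Answer: cursor 1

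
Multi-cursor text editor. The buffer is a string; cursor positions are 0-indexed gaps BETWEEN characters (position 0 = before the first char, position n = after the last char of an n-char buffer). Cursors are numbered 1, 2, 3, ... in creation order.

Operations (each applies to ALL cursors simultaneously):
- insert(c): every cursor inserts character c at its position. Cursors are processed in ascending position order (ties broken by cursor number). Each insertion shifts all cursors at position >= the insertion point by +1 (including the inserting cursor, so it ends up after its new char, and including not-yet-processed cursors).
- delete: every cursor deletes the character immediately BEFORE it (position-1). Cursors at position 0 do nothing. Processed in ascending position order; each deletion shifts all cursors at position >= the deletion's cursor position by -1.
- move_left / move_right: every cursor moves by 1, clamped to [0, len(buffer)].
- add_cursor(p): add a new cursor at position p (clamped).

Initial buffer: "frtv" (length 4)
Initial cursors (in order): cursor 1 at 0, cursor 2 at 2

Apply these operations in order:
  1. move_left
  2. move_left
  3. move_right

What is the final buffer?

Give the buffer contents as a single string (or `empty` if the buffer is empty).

Answer: frtv

Derivation:
After op 1 (move_left): buffer="frtv" (len 4), cursors c1@0 c2@1, authorship ....
After op 2 (move_left): buffer="frtv" (len 4), cursors c1@0 c2@0, authorship ....
After op 3 (move_right): buffer="frtv" (len 4), cursors c1@1 c2@1, authorship ....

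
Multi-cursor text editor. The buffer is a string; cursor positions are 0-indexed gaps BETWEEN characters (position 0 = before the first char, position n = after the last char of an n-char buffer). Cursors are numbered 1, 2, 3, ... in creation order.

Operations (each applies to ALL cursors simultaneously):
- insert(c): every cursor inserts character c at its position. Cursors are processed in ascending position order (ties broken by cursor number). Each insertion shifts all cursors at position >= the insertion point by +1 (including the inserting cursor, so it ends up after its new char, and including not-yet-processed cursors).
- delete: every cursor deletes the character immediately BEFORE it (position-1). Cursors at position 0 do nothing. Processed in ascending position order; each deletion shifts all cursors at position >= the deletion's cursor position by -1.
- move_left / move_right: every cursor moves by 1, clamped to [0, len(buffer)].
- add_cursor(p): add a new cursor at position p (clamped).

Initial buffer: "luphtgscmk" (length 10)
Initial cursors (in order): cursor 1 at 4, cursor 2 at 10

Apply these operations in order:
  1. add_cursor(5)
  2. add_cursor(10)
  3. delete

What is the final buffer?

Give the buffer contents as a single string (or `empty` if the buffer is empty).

After op 1 (add_cursor(5)): buffer="luphtgscmk" (len 10), cursors c1@4 c3@5 c2@10, authorship ..........
After op 2 (add_cursor(10)): buffer="luphtgscmk" (len 10), cursors c1@4 c3@5 c2@10 c4@10, authorship ..........
After op 3 (delete): buffer="lupgsc" (len 6), cursors c1@3 c3@3 c2@6 c4@6, authorship ......

Answer: lupgsc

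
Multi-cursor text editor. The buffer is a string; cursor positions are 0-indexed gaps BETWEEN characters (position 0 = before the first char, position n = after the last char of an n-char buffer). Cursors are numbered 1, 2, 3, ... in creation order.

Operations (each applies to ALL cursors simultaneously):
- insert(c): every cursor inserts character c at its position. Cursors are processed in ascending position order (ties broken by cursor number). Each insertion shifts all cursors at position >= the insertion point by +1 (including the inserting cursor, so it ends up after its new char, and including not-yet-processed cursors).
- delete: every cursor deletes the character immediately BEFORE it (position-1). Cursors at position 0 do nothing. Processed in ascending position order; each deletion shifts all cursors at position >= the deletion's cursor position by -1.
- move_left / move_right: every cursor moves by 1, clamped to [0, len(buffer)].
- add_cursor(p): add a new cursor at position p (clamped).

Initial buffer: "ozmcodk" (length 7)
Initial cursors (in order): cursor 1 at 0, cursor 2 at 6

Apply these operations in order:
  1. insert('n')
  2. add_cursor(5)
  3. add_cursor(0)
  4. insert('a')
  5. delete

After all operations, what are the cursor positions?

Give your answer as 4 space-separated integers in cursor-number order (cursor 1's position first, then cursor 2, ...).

After op 1 (insert('n')): buffer="nozmcodnk" (len 9), cursors c1@1 c2@8, authorship 1......2.
After op 2 (add_cursor(5)): buffer="nozmcodnk" (len 9), cursors c1@1 c3@5 c2@8, authorship 1......2.
After op 3 (add_cursor(0)): buffer="nozmcodnk" (len 9), cursors c4@0 c1@1 c3@5 c2@8, authorship 1......2.
After op 4 (insert('a')): buffer="anaozmcaodnak" (len 13), cursors c4@1 c1@3 c3@8 c2@12, authorship 411....3..22.
After op 5 (delete): buffer="nozmcodnk" (len 9), cursors c4@0 c1@1 c3@5 c2@8, authorship 1......2.

Answer: 1 8 5 0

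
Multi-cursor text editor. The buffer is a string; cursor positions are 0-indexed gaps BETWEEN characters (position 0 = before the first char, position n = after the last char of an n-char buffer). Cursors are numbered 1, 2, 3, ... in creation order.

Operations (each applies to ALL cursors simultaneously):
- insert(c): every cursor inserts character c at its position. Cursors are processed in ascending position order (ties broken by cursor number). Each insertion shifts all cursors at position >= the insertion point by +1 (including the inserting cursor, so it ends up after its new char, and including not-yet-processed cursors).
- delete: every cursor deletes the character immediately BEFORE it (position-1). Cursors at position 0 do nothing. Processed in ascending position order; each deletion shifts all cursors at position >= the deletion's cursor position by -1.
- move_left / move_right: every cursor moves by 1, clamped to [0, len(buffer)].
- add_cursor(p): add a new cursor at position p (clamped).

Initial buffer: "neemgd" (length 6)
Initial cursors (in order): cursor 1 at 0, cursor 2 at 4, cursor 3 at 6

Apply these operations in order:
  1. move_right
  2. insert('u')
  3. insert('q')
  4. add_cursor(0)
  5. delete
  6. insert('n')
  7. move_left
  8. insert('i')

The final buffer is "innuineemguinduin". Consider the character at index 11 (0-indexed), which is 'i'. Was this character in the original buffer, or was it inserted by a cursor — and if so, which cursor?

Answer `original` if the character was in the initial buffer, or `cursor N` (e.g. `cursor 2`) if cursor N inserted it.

After op 1 (move_right): buffer="neemgd" (len 6), cursors c1@1 c2@5 c3@6, authorship ......
After op 2 (insert('u')): buffer="nueemgudu" (len 9), cursors c1@2 c2@7 c3@9, authorship .1....2.3
After op 3 (insert('q')): buffer="nuqeemguqduq" (len 12), cursors c1@3 c2@9 c3@12, authorship .11....22.33
After op 4 (add_cursor(0)): buffer="nuqeemguqduq" (len 12), cursors c4@0 c1@3 c2@9 c3@12, authorship .11....22.33
After op 5 (delete): buffer="nueemgudu" (len 9), cursors c4@0 c1@2 c2@7 c3@9, authorship .1....2.3
After op 6 (insert('n')): buffer="nnuneemgundun" (len 13), cursors c4@1 c1@4 c2@10 c3@13, authorship 4.11....22.33
After op 7 (move_left): buffer="nnuneemgundun" (len 13), cursors c4@0 c1@3 c2@9 c3@12, authorship 4.11....22.33
After op 8 (insert('i')): buffer="innuineemguinduin" (len 17), cursors c4@1 c1@5 c2@12 c3@16, authorship 44.111....222.333
Authorship (.=original, N=cursor N): 4 4 . 1 1 1 . . . . 2 2 2 . 3 3 3
Index 11: author = 2

Answer: cursor 2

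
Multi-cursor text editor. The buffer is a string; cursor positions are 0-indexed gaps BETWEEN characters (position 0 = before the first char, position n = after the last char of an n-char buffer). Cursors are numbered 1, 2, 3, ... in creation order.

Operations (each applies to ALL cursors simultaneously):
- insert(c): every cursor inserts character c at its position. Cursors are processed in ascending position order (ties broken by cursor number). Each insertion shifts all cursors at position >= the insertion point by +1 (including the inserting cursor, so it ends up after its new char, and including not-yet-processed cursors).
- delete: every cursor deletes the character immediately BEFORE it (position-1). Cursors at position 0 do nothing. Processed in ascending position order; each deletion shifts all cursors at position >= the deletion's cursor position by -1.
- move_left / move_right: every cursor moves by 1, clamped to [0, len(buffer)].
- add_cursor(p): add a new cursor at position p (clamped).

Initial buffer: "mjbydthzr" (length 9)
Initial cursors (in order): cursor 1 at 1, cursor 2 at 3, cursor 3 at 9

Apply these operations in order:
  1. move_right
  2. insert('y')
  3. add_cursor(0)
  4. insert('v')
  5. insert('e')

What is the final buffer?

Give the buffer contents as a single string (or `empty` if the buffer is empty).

Answer: vemjyvebyyvedthzryve

Derivation:
After op 1 (move_right): buffer="mjbydthzr" (len 9), cursors c1@2 c2@4 c3@9, authorship .........
After op 2 (insert('y')): buffer="mjybyydthzry" (len 12), cursors c1@3 c2@6 c3@12, authorship ..1..2.....3
After op 3 (add_cursor(0)): buffer="mjybyydthzry" (len 12), cursors c4@0 c1@3 c2@6 c3@12, authorship ..1..2.....3
After op 4 (insert('v')): buffer="vmjyvbyyvdthzryv" (len 16), cursors c4@1 c1@5 c2@9 c3@16, authorship 4..11..22.....33
After op 5 (insert('e')): buffer="vemjyvebyyvedthzryve" (len 20), cursors c4@2 c1@7 c2@12 c3@20, authorship 44..111..222.....333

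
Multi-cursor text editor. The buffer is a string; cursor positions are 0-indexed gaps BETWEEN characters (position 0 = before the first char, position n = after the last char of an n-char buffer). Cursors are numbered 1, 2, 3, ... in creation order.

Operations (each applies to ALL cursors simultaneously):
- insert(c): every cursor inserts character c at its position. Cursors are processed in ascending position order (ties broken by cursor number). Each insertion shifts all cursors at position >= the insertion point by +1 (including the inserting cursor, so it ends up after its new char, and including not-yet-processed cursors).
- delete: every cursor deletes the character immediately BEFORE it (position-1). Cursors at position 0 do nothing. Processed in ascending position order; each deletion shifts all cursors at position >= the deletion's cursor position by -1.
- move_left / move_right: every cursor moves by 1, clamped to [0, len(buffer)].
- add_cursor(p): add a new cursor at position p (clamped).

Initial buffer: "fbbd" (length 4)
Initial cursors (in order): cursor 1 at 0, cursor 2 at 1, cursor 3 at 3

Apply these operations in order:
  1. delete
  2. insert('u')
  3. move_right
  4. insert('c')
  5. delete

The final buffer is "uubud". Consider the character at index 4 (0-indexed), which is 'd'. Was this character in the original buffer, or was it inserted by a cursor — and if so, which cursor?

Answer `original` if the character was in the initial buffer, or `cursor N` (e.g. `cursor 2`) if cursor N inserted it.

Answer: original

Derivation:
After op 1 (delete): buffer="bd" (len 2), cursors c1@0 c2@0 c3@1, authorship ..
After op 2 (insert('u')): buffer="uubud" (len 5), cursors c1@2 c2@2 c3@4, authorship 12.3.
After op 3 (move_right): buffer="uubud" (len 5), cursors c1@3 c2@3 c3@5, authorship 12.3.
After op 4 (insert('c')): buffer="uubccudc" (len 8), cursors c1@5 c2@5 c3@8, authorship 12.123.3
After op 5 (delete): buffer="uubud" (len 5), cursors c1@3 c2@3 c3@5, authorship 12.3.
Authorship (.=original, N=cursor N): 1 2 . 3 .
Index 4: author = original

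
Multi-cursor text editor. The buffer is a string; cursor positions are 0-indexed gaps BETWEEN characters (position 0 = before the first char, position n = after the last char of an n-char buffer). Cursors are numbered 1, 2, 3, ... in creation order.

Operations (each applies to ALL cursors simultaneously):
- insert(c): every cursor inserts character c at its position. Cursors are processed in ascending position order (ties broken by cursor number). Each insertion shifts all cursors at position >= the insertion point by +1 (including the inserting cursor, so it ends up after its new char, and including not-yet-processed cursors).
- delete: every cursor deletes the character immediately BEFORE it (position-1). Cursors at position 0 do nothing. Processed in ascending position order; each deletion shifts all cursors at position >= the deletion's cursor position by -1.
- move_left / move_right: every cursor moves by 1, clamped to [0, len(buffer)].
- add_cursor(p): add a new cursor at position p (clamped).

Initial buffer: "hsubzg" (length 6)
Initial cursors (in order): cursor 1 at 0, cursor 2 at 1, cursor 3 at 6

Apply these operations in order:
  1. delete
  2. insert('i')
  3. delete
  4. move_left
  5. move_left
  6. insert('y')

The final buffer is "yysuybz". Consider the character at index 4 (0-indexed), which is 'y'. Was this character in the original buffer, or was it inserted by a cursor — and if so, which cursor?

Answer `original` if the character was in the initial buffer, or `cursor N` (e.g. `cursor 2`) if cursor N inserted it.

After op 1 (delete): buffer="subz" (len 4), cursors c1@0 c2@0 c3@4, authorship ....
After op 2 (insert('i')): buffer="iisubzi" (len 7), cursors c1@2 c2@2 c3@7, authorship 12....3
After op 3 (delete): buffer="subz" (len 4), cursors c1@0 c2@0 c3@4, authorship ....
After op 4 (move_left): buffer="subz" (len 4), cursors c1@0 c2@0 c3@3, authorship ....
After op 5 (move_left): buffer="subz" (len 4), cursors c1@0 c2@0 c3@2, authorship ....
After op 6 (insert('y')): buffer="yysuybz" (len 7), cursors c1@2 c2@2 c3@5, authorship 12..3..
Authorship (.=original, N=cursor N): 1 2 . . 3 . .
Index 4: author = 3

Answer: cursor 3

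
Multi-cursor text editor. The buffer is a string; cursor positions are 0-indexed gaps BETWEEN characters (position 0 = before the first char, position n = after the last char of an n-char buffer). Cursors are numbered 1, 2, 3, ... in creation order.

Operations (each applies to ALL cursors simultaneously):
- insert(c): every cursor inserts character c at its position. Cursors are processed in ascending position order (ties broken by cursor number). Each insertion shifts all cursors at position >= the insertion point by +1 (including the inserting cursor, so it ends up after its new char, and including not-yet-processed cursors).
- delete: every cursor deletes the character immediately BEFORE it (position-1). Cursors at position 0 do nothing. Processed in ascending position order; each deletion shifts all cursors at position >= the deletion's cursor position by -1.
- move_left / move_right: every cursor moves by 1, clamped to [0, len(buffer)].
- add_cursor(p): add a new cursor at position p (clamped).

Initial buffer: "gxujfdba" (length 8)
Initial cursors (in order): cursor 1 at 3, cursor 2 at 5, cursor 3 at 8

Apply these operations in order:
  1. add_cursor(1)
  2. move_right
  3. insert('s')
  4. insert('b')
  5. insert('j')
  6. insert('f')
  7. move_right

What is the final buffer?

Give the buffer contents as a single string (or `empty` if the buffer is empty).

After op 1 (add_cursor(1)): buffer="gxujfdba" (len 8), cursors c4@1 c1@3 c2@5 c3@8, authorship ........
After op 2 (move_right): buffer="gxujfdba" (len 8), cursors c4@2 c1@4 c2@6 c3@8, authorship ........
After op 3 (insert('s')): buffer="gxsujsfdsbas" (len 12), cursors c4@3 c1@6 c2@9 c3@12, authorship ..4..1..2..3
After op 4 (insert('b')): buffer="gxsbujsbfdsbbasb" (len 16), cursors c4@4 c1@8 c2@12 c3@16, authorship ..44..11..22..33
After op 5 (insert('j')): buffer="gxsbjujsbjfdsbjbasbj" (len 20), cursors c4@5 c1@10 c2@15 c3@20, authorship ..444..111..222..333
After op 6 (insert('f')): buffer="gxsbjfujsbjffdsbjfbasbjf" (len 24), cursors c4@6 c1@12 c2@18 c3@24, authorship ..4444..1111..2222..3333
After op 7 (move_right): buffer="gxsbjfujsbjffdsbjfbasbjf" (len 24), cursors c4@7 c1@13 c2@19 c3@24, authorship ..4444..1111..2222..3333

Answer: gxsbjfujsbjffdsbjfbasbjf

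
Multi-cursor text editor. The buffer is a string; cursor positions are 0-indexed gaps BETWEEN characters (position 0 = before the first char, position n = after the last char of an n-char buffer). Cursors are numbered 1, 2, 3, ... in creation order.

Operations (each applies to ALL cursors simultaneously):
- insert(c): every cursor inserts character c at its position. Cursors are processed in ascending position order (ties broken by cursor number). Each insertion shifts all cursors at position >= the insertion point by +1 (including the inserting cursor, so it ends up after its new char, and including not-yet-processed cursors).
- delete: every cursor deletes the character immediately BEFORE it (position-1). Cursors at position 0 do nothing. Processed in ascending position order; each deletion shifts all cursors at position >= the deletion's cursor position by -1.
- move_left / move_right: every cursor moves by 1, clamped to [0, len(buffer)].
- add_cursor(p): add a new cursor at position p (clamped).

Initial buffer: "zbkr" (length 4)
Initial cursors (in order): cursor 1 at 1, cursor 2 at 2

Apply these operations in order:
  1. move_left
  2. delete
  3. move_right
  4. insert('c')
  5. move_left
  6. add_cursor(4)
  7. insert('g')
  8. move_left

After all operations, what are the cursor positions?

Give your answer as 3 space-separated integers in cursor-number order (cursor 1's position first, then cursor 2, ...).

After op 1 (move_left): buffer="zbkr" (len 4), cursors c1@0 c2@1, authorship ....
After op 2 (delete): buffer="bkr" (len 3), cursors c1@0 c2@0, authorship ...
After op 3 (move_right): buffer="bkr" (len 3), cursors c1@1 c2@1, authorship ...
After op 4 (insert('c')): buffer="bcckr" (len 5), cursors c1@3 c2@3, authorship .12..
After op 5 (move_left): buffer="bcckr" (len 5), cursors c1@2 c2@2, authorship .12..
After op 6 (add_cursor(4)): buffer="bcckr" (len 5), cursors c1@2 c2@2 c3@4, authorship .12..
After op 7 (insert('g')): buffer="bcggckgr" (len 8), cursors c1@4 c2@4 c3@7, authorship .1122.3.
After op 8 (move_left): buffer="bcggckgr" (len 8), cursors c1@3 c2@3 c3@6, authorship .1122.3.

Answer: 3 3 6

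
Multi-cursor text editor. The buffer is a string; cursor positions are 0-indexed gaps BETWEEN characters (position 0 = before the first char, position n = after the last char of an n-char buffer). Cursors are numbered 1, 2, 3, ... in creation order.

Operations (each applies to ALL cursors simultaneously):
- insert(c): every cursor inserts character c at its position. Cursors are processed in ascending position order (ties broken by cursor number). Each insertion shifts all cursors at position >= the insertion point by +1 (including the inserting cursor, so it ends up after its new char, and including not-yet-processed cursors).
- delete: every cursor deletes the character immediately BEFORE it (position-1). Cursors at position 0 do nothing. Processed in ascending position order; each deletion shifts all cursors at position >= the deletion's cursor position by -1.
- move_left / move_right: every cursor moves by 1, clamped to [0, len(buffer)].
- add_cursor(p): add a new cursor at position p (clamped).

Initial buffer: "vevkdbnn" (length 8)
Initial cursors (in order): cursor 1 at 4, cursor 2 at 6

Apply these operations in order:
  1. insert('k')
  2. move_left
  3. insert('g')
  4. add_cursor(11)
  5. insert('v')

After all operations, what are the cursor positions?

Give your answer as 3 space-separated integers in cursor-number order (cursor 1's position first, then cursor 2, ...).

Answer: 6 11 14

Derivation:
After op 1 (insert('k')): buffer="vevkkdbknn" (len 10), cursors c1@5 c2@8, authorship ....1..2..
After op 2 (move_left): buffer="vevkkdbknn" (len 10), cursors c1@4 c2@7, authorship ....1..2..
After op 3 (insert('g')): buffer="vevkgkdbgknn" (len 12), cursors c1@5 c2@9, authorship ....11..22..
After op 4 (add_cursor(11)): buffer="vevkgkdbgknn" (len 12), cursors c1@5 c2@9 c3@11, authorship ....11..22..
After op 5 (insert('v')): buffer="vevkgvkdbgvknvn" (len 15), cursors c1@6 c2@11 c3@14, authorship ....111..222.3.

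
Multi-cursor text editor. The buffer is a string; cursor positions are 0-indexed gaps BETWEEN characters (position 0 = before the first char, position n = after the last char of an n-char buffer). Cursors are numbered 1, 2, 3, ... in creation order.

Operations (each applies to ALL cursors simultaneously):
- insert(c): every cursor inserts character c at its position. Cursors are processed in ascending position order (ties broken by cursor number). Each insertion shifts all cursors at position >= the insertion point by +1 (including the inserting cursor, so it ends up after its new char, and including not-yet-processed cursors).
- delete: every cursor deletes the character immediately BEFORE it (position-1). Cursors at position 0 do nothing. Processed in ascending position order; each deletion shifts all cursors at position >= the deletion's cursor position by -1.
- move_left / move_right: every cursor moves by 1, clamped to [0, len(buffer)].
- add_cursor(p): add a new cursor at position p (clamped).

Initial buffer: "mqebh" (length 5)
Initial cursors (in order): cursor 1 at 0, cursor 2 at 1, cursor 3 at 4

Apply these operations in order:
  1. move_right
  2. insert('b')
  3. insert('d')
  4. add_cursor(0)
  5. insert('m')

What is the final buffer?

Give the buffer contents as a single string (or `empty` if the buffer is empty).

After op 1 (move_right): buffer="mqebh" (len 5), cursors c1@1 c2@2 c3@5, authorship .....
After op 2 (insert('b')): buffer="mbqbebhb" (len 8), cursors c1@2 c2@4 c3@8, authorship .1.2...3
After op 3 (insert('d')): buffer="mbdqbdebhbd" (len 11), cursors c1@3 c2@6 c3@11, authorship .11.22...33
After op 4 (add_cursor(0)): buffer="mbdqbdebhbd" (len 11), cursors c4@0 c1@3 c2@6 c3@11, authorship .11.22...33
After op 5 (insert('m')): buffer="mmbdmqbdmebhbdm" (len 15), cursors c4@1 c1@5 c2@9 c3@15, authorship 4.111.222...333

Answer: mmbdmqbdmebhbdm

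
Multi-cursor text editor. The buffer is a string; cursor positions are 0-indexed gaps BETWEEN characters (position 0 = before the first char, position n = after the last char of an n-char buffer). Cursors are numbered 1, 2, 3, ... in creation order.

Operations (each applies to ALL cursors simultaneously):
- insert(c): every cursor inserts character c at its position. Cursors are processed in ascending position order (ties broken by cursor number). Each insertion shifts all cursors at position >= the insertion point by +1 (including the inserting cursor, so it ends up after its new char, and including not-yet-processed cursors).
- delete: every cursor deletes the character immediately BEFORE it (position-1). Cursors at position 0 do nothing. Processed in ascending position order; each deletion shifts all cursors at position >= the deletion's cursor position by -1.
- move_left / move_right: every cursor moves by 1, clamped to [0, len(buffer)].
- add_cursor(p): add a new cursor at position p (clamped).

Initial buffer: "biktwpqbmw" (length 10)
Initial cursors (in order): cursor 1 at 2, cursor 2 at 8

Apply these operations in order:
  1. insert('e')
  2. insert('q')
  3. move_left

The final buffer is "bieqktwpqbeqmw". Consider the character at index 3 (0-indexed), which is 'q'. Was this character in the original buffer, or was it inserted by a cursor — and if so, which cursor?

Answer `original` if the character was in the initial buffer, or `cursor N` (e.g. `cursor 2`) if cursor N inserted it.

After op 1 (insert('e')): buffer="biektwpqbemw" (len 12), cursors c1@3 c2@10, authorship ..1......2..
After op 2 (insert('q')): buffer="bieqktwpqbeqmw" (len 14), cursors c1@4 c2@12, authorship ..11......22..
After op 3 (move_left): buffer="bieqktwpqbeqmw" (len 14), cursors c1@3 c2@11, authorship ..11......22..
Authorship (.=original, N=cursor N): . . 1 1 . . . . . . 2 2 . .
Index 3: author = 1

Answer: cursor 1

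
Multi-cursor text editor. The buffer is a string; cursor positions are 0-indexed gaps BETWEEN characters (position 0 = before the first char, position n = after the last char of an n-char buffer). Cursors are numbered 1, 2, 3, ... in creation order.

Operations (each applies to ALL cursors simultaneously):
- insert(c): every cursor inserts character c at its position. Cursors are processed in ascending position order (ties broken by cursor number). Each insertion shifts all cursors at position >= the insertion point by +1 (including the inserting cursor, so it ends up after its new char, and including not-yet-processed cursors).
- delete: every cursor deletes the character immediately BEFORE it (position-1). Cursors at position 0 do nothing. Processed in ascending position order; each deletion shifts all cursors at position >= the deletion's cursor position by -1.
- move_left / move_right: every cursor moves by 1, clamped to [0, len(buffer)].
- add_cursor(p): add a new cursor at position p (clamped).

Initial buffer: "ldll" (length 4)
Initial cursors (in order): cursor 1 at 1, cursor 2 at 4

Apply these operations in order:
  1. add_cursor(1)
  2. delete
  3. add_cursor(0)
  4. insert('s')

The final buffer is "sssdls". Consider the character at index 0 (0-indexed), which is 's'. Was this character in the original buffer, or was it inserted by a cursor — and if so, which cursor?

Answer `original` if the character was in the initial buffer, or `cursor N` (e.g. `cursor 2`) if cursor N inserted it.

Answer: cursor 1

Derivation:
After op 1 (add_cursor(1)): buffer="ldll" (len 4), cursors c1@1 c3@1 c2@4, authorship ....
After op 2 (delete): buffer="dl" (len 2), cursors c1@0 c3@0 c2@2, authorship ..
After op 3 (add_cursor(0)): buffer="dl" (len 2), cursors c1@0 c3@0 c4@0 c2@2, authorship ..
After op 4 (insert('s')): buffer="sssdls" (len 6), cursors c1@3 c3@3 c4@3 c2@6, authorship 134..2
Authorship (.=original, N=cursor N): 1 3 4 . . 2
Index 0: author = 1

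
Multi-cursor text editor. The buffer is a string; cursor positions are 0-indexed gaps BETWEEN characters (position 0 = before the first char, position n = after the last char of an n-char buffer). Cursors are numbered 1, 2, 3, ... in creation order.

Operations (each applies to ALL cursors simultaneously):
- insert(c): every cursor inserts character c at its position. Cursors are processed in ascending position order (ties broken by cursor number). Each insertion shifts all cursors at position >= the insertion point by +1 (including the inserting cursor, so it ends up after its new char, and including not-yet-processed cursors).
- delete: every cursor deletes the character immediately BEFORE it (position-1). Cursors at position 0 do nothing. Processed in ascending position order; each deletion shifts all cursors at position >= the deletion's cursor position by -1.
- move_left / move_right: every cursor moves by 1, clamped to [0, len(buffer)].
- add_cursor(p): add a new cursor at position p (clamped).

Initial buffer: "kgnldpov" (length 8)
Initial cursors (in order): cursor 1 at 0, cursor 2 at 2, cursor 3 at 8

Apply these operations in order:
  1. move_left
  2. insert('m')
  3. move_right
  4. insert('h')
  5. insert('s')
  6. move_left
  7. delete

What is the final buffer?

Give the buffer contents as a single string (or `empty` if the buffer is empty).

Answer: mksmgsnldpomvs

Derivation:
After op 1 (move_left): buffer="kgnldpov" (len 8), cursors c1@0 c2@1 c3@7, authorship ........
After op 2 (insert('m')): buffer="mkmgnldpomv" (len 11), cursors c1@1 c2@3 c3@10, authorship 1.2......3.
After op 3 (move_right): buffer="mkmgnldpomv" (len 11), cursors c1@2 c2@4 c3@11, authorship 1.2......3.
After op 4 (insert('h')): buffer="mkhmghnldpomvh" (len 14), cursors c1@3 c2@6 c3@14, authorship 1.12.2.....3.3
After op 5 (insert('s')): buffer="mkhsmghsnldpomvhs" (len 17), cursors c1@4 c2@8 c3@17, authorship 1.112.22.....3.33
After op 6 (move_left): buffer="mkhsmghsnldpomvhs" (len 17), cursors c1@3 c2@7 c3@16, authorship 1.112.22.....3.33
After op 7 (delete): buffer="mksmgsnldpomvs" (len 14), cursors c1@2 c2@5 c3@13, authorship 1.12.2.....3.3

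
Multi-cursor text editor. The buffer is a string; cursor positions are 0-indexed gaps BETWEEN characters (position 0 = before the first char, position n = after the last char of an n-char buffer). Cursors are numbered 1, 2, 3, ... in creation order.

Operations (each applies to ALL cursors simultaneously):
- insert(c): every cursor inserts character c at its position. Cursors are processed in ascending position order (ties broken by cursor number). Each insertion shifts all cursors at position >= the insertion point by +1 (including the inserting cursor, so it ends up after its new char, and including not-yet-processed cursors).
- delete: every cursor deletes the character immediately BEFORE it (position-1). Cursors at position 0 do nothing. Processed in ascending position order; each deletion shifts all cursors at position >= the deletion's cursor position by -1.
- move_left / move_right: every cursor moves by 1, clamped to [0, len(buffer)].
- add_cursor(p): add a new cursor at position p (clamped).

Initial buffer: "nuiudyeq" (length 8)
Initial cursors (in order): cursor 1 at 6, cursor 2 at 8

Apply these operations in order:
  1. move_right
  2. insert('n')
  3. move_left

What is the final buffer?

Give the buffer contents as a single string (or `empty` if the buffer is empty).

Answer: nuiudyenqn

Derivation:
After op 1 (move_right): buffer="nuiudyeq" (len 8), cursors c1@7 c2@8, authorship ........
After op 2 (insert('n')): buffer="nuiudyenqn" (len 10), cursors c1@8 c2@10, authorship .......1.2
After op 3 (move_left): buffer="nuiudyenqn" (len 10), cursors c1@7 c2@9, authorship .......1.2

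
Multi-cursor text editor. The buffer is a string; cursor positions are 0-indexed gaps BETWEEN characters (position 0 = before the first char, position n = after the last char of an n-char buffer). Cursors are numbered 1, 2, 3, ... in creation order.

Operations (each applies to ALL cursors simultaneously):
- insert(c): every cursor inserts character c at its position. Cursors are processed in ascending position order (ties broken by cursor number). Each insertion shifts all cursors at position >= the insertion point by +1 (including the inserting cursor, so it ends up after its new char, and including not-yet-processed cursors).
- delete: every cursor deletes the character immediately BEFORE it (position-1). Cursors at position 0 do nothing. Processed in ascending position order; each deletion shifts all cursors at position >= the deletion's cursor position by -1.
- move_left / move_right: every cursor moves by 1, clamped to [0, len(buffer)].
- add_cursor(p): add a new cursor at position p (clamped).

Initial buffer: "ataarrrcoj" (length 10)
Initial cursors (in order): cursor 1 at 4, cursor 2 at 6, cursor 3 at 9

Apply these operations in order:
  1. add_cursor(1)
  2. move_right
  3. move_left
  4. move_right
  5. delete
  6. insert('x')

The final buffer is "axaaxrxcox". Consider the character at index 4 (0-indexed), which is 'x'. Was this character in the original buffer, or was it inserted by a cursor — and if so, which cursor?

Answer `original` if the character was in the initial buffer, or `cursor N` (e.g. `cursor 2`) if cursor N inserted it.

Answer: cursor 1

Derivation:
After op 1 (add_cursor(1)): buffer="ataarrrcoj" (len 10), cursors c4@1 c1@4 c2@6 c3@9, authorship ..........
After op 2 (move_right): buffer="ataarrrcoj" (len 10), cursors c4@2 c1@5 c2@7 c3@10, authorship ..........
After op 3 (move_left): buffer="ataarrrcoj" (len 10), cursors c4@1 c1@4 c2@6 c3@9, authorship ..........
After op 4 (move_right): buffer="ataarrrcoj" (len 10), cursors c4@2 c1@5 c2@7 c3@10, authorship ..........
After op 5 (delete): buffer="aaarco" (len 6), cursors c4@1 c1@3 c2@4 c3@6, authorship ......
After op 6 (insert('x')): buffer="axaaxrxcox" (len 10), cursors c4@2 c1@5 c2@7 c3@10, authorship .4..1.2..3
Authorship (.=original, N=cursor N): . 4 . . 1 . 2 . . 3
Index 4: author = 1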